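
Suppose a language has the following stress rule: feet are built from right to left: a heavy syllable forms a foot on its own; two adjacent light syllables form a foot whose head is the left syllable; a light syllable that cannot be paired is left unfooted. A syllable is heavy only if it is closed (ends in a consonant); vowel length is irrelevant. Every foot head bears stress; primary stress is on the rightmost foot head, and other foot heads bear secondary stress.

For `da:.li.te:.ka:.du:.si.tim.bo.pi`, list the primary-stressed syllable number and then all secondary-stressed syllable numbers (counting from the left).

primary 8, secondary 1, 3, 5, 7

Weights: 1 da: L, 2 li L, 3 te: L, 4 ka: L, 5 du: L, 6 si L, 7 tim H, 8 bo L, 9 pi L.
Parse right to left (heavy = foot alone; LL = one foot; stranded L unfooted): (ˈda:.li) (ˈte:.ka:) (ˈdu:.si) (ˈtim) (ˈbo.pi).
Foot heads: 1, 3, 5, 7, 8.
Primary stress on the rightmost head = syllable 8.
Secondary stress on 1, 3, 5, 7: ˌda:.li.ˌte:.ka:.ˌdu:.si.ˌtim.ˈbo.pi.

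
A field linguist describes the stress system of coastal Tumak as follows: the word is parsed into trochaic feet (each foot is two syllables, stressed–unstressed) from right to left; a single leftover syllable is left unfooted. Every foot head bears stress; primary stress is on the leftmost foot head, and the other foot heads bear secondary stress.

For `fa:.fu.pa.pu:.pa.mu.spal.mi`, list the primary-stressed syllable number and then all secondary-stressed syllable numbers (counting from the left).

primary 1, secondary 3, 5, 7

Parse right to left into trochaic (ˈσσ) feet: (ˈfa:.fu) (ˈpa.pu:) (ˈpa.mu) (ˈspal.mi).
Foot heads (stressed positions): 1, 3, 5, 7.
End Rule Leftmost: primary stress on the leftmost head = syllable 1.
Secondary stress on 3, 5, 7: ˈfa:.fu.ˌpa.pu:.ˌpa.mu.ˌspal.mi.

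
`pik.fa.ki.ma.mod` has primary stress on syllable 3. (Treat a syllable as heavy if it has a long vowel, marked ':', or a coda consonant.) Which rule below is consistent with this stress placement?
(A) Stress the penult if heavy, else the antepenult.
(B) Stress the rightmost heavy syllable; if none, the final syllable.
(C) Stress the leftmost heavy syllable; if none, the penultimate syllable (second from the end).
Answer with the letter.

A

Rule A → syllable 3 ✓.
Rule B → syllable 5 (observed: 3).
Rule C → syllable 1 (observed: 3).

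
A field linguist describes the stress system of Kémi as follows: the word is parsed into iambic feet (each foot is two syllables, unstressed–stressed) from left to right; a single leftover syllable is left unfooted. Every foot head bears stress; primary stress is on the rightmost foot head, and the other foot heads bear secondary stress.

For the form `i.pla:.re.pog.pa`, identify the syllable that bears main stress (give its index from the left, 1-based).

4

Parse left to right into iambic (σˈσ) feet: (i.ˈpla:) (re.ˈpog) pa. Syllable 5 is left unfooted.
Foot heads (stressed positions): 2, 4.
End Rule Rightmost: primary stress on the rightmost head = syllable 4.
Primary stress: syllable 4 → i.pla:.re.ˈpog.pa.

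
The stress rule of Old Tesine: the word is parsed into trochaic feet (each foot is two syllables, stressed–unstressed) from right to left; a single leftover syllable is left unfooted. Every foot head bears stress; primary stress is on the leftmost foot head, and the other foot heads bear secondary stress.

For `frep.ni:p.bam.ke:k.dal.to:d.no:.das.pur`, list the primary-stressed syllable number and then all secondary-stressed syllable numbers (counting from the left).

Parse right to left into trochaic (ˈσσ) feet: frep (ˈni:p.bam) (ˈke:k.dal) (ˈto:d.no:) (ˈdas.pur). Syllable 1 is left unfooted.
Foot heads (stressed positions): 2, 4, 6, 8.
End Rule Leftmost: primary stress on the leftmost head = syllable 2.
Secondary stress on 4, 6, 8: frep.ˈni:p.bam.ˌke:k.dal.ˌto:d.no:.ˌdas.pur.

primary 2, secondary 4, 6, 8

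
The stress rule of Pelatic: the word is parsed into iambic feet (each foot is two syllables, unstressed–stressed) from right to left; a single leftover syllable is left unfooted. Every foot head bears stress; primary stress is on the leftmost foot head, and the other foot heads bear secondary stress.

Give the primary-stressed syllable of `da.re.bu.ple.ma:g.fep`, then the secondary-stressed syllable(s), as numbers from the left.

Parse right to left into iambic (σˈσ) feet: (da.ˈre) (bu.ˈple) (ma:g.ˈfep).
Foot heads (stressed positions): 2, 4, 6.
End Rule Leftmost: primary stress on the leftmost head = syllable 2.
Secondary stress on 4, 6: da.ˈre.bu.ˌple.ma:g.ˌfep.

primary 2, secondary 4, 6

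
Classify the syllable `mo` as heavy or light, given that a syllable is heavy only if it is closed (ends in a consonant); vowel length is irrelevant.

light

`mo`: short vowel, open (no coda). Open (no coda) → light.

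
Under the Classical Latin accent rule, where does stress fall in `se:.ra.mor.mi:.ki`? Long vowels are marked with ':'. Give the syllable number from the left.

Classical Latin: stress the penult if heavy (long vowel or closed), else the antepenult.
Weights: 3 mor H, 4 mi: H, 5 ki L.
The penult (syllable 4, mi:) is heavy, so it takes stress.
Stress on syllable 4: se:.ra.mor.ˈmi:.ki.

4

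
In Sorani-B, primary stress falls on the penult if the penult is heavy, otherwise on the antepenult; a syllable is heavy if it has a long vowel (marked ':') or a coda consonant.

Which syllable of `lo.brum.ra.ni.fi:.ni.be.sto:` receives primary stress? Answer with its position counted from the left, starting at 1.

6

Weights: 6 ni L, 7 be L, 8 sto: H.
The penult (syllable 7, be) is light, so stress falls on the antepenult (syllable 6, ni).
Primary stress: syllable 6 → lo.brum.ra.ni.fi:.ˈni.be.sto:.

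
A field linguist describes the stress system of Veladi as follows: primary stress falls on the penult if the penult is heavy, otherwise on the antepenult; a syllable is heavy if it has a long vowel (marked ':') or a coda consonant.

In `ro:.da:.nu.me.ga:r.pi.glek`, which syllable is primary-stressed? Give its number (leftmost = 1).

5

Weights: 5 ga:r H, 6 pi L, 7 glek H.
The penult (syllable 6, pi) is light, so stress falls on the antepenult (syllable 5, ga:r).
Primary stress: syllable 5 → ro:.da:.nu.me.ˈga:r.pi.glek.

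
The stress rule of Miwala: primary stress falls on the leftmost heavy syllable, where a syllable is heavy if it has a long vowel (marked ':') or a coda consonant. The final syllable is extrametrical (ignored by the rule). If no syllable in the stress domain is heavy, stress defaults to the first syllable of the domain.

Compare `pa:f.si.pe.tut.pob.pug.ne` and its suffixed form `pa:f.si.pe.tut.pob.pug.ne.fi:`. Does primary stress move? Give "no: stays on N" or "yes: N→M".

Base `pa:f.si.pe.tut.pob.pug.ne` (7 syllables):
  The final syllable (7, ne) is extrametrical; the stress domain is syllables 1–6.
  Weights: 1 pa:f H, 2 si L, 3 pe L, 4 tut H, 5 pob H, 6 pug H.
  Heavy syllables in the domain: 1, 4, 5, 6. The leftmost is syllable 1 (pa:f).
  → primary stress on syllable 1.
Suffixed `pa:f.si.pe.tut.pob.pug.ne.fi:` (8 syllables):
  The final syllable (8, fi:) is extrametrical; the stress domain is syllables 1–7.
  Weights: 1 pa:f H, 2 si L, 3 pe L, 4 tut H, 5 pob H, 6 pug H, 7 ne L.
  Heavy syllables in the domain: 1, 4, 5, 6. The leftmost is syllable 1 (pa:f).
  → primary stress on syllable 1.

no: stays on 1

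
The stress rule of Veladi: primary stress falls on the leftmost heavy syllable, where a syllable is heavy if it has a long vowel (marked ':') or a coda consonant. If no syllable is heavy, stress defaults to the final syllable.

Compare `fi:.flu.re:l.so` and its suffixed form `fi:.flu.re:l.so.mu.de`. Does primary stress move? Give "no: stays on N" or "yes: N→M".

Base `fi:.flu.re:l.so` (4 syllables):
  Weights: 1 fi: H, 2 flu L, 3 re:l H, 4 so L.
  Heavy syllables in the domain: 1, 3. The leftmost is syllable 1 (fi:).
  → primary stress on syllable 1.
Suffixed `fi:.flu.re:l.so.mu.de` (6 syllables):
  Weights: 1 fi: H, 2 flu L, 3 re:l H, 4 so L, 5 mu L, 6 de L.
  Heavy syllables in the domain: 1, 3. The leftmost is syllable 1 (fi:).
  → primary stress on syllable 1.

no: stays on 1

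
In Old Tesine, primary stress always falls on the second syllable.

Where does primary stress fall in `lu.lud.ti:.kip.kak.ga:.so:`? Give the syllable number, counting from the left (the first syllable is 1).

2

The word has 7 syllables; the second syllable is syllable 2 (lud).
Primary stress: syllable 2 → lu.ˈlud.ti:.kip.kak.ga:.so:.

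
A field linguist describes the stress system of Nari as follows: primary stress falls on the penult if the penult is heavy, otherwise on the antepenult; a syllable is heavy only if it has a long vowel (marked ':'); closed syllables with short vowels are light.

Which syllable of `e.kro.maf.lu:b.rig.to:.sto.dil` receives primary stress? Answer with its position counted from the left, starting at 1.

6

Weights: 6 to: H, 7 sto L, 8 dil L.
The penult (syllable 7, sto) is light, so stress falls on the antepenult (syllable 6, to:).
Primary stress: syllable 6 → e.kro.maf.lu:b.rig.ˈto:.sto.dil.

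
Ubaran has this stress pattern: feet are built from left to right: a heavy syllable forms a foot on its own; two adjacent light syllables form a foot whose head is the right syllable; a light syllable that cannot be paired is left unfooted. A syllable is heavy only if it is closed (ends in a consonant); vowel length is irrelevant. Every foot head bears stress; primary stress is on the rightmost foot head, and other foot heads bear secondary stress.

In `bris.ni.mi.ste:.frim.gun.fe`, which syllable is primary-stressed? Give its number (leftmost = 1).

Weights: 1 bris H, 2 ni L, 3 mi L, 4 ste: L, 5 frim H, 6 gun H, 7 fe L.
Parse left to right (heavy = foot alone; LL = one foot; stranded L unfooted): (ˈbris) (ni.ˈmi) ste: (ˈfrim) (ˈgun) fe.
Foot heads: 1, 3, 5, 6.
Primary stress on the rightmost head = syllable 6.
Primary stress: syllable 6 → bris.ni.mi.ste:.frim.ˈgun.fe.

6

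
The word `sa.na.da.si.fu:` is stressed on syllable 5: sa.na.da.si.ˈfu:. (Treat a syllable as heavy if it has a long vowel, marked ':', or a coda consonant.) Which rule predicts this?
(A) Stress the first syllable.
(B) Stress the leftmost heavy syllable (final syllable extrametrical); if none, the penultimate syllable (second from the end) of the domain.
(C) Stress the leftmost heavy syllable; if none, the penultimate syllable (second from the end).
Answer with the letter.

Rule A → syllable 1 (observed: 5).
Rule B → syllable 3 (observed: 5).
Rule C → syllable 5 ✓.

C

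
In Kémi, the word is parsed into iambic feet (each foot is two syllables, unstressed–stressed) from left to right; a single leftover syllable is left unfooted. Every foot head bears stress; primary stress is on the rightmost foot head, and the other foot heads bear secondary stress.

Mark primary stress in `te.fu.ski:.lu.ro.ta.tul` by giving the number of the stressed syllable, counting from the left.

Parse left to right into iambic (σˈσ) feet: (te.ˈfu) (ski:.ˈlu) (ro.ˈta) tul. Syllable 7 is left unfooted.
Foot heads (stressed positions): 2, 4, 6.
End Rule Rightmost: primary stress on the rightmost head = syllable 6.
Primary stress: syllable 6 → te.fu.ski:.lu.ro.ˈta.tul.

6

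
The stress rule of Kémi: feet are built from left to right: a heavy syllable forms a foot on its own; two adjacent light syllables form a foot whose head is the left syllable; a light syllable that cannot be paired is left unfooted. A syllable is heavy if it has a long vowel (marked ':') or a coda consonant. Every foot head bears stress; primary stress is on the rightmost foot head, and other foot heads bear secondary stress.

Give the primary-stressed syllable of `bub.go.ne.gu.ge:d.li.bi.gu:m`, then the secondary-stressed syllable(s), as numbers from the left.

primary 8, secondary 1, 2, 5, 6

Weights: 1 bub H, 2 go L, 3 ne L, 4 gu L, 5 ge:d H, 6 li L, 7 bi L, 8 gu:m H.
Parse left to right (heavy = foot alone; LL = one foot; stranded L unfooted): (ˈbub) (ˈgo.ne) gu (ˈge:d) (ˈli.bi) (ˈgu:m).
Foot heads: 1, 2, 5, 6, 8.
Primary stress on the rightmost head = syllable 8.
Secondary stress on 1, 2, 5, 6: ˌbub.ˌgo.ne.gu.ˌge:d.ˌli.bi.ˈgu:m.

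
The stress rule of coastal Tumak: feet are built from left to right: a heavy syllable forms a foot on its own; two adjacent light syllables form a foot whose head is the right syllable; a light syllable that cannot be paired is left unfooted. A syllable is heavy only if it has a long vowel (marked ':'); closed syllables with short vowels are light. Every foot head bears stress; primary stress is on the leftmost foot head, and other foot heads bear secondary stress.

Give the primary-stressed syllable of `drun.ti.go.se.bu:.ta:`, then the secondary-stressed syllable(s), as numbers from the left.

Weights: 1 drun L, 2 ti L, 3 go L, 4 se L, 5 bu: H, 6 ta: H.
Parse left to right (heavy = foot alone; LL = one foot; stranded L unfooted): (drun.ˈti) (go.ˈse) (ˈbu:) (ˈta:).
Foot heads: 2, 4, 5, 6.
Primary stress on the leftmost head = syllable 2.
Secondary stress on 4, 5, 6: drun.ˈti.go.ˌse.ˌbu:.ˌta:.

primary 2, secondary 4, 5, 6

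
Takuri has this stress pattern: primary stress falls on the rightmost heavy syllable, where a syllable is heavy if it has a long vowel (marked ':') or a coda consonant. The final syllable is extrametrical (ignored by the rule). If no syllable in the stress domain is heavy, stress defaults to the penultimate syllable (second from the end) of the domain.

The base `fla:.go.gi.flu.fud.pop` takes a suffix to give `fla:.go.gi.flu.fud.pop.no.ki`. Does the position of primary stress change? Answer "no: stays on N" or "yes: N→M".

yes: 5→6

Base `fla:.go.gi.flu.fud.pop` (6 syllables):
  The final syllable (6, pop) is extrametrical; the stress domain is syllables 1–5.
  Weights: 1 fla: H, 2 go L, 3 gi L, 4 flu L, 5 fud H.
  Heavy syllables in the domain: 1, 5. The rightmost is syllable 5 (fud).
  → primary stress on syllable 5.
Suffixed `fla:.go.gi.flu.fud.pop.no.ki` (8 syllables):
  The final syllable (8, ki) is extrametrical; the stress domain is syllables 1–7.
  Weights: 1 fla: H, 2 go L, 3 gi L, 4 flu L, 5 fud H, 6 pop H, 7 no L.
  Heavy syllables in the domain: 1, 5, 6. The rightmost is syllable 6 (pop).
  → primary stress on syllable 6.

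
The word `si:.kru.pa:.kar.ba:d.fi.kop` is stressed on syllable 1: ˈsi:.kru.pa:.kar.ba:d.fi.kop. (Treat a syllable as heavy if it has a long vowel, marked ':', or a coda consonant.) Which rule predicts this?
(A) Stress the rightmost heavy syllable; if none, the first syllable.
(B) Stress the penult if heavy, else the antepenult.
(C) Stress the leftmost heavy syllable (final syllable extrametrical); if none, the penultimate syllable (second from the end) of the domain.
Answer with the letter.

Rule A → syllable 7 (observed: 1).
Rule B → syllable 5 (observed: 1).
Rule C → syllable 1 ✓.

C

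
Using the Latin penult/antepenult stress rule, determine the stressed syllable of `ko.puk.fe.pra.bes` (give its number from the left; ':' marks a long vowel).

Classical Latin: stress the penult if heavy (long vowel or closed), else the antepenult.
Weights: 3 fe L, 4 pra L, 5 bes H.
The penult (syllable 4, pra) is light, so stress falls on the antepenult (syllable 3, fe).
Stress on syllable 3: ko.puk.ˈfe.pra.bes.

3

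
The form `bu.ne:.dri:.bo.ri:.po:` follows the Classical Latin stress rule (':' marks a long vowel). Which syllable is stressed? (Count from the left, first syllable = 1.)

5

Classical Latin: stress the penult if heavy (long vowel or closed), else the antepenult.
Weights: 4 bo L, 5 ri: H, 6 po: H.
The penult (syllable 5, ri:) is heavy, so it takes stress.
Stress on syllable 5: bu.ne:.dri:.bo.ˈri:.po:.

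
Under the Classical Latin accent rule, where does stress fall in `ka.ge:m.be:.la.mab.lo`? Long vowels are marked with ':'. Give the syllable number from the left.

5

Classical Latin: stress the penult if heavy (long vowel or closed), else the antepenult.
Weights: 4 la L, 5 mab H, 6 lo L.
The penult (syllable 5, mab) is heavy, so it takes stress.
Stress on syllable 5: ka.ge:m.be:.la.ˈmab.lo.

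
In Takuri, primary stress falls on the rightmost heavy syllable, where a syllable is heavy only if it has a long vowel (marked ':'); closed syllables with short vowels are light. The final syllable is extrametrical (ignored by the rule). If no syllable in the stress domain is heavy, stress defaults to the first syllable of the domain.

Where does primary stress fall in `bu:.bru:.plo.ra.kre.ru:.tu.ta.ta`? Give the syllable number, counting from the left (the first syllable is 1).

The final syllable (9, ta) is extrametrical; the stress domain is syllables 1–8.
Weights: 1 bu: H, 2 bru: H, 3 plo L, 4 ra L, 5 kre L, 6 ru: H, 7 tu L, 8 ta L.
Heavy syllables in the domain: 1, 2, 6. The rightmost is syllable 6 (ru:).
Primary stress: syllable 6 → bu:.bru:.plo.ra.kre.ˈru:.tu.ta.ta.

6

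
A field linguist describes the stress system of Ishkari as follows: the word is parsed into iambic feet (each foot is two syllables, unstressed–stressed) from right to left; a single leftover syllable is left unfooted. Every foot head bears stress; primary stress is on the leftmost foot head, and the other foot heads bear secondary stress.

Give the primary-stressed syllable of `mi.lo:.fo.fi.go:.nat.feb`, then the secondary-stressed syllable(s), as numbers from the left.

primary 3, secondary 5, 7

Parse right to left into iambic (σˈσ) feet: mi (lo:.ˈfo) (fi.ˈgo:) (nat.ˈfeb). Syllable 1 is left unfooted.
Foot heads (stressed positions): 3, 5, 7.
End Rule Leftmost: primary stress on the leftmost head = syllable 3.
Secondary stress on 5, 7: mi.lo:.ˈfo.fi.ˌgo:.nat.ˌfeb.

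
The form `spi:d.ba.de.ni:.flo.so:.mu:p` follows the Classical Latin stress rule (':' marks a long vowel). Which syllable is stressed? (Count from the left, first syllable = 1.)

Classical Latin: stress the penult if heavy (long vowel or closed), else the antepenult.
Weights: 5 flo L, 6 so: H, 7 mu:p H.
The penult (syllable 6, so:) is heavy, so it takes stress.
Stress on syllable 6: spi:d.ba.de.ni:.flo.ˈso:.mu:p.

6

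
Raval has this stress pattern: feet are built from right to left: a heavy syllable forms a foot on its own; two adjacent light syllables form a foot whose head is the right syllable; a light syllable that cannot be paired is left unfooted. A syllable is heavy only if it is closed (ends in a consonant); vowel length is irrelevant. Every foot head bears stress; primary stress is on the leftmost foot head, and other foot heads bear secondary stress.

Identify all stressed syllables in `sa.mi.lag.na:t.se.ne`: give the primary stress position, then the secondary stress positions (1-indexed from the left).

primary 2, secondary 3, 4, 6

Weights: 1 sa L, 2 mi L, 3 lag H, 4 na:t H, 5 se L, 6 ne L.
Parse right to left (heavy = foot alone; LL = one foot; stranded L unfooted): (sa.ˈmi) (ˈlag) (ˈna:t) (se.ˈne).
Foot heads: 2, 3, 4, 6.
Primary stress on the leftmost head = syllable 2.
Secondary stress on 3, 4, 6: sa.ˈmi.ˌlag.ˌna:t.se.ˌne.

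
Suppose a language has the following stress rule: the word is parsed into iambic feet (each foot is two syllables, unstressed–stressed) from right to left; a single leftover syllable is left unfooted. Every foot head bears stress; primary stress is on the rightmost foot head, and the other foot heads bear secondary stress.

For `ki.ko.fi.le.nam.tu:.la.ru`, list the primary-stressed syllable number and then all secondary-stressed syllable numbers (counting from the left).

primary 8, secondary 2, 4, 6

Parse right to left into iambic (σˈσ) feet: (ki.ˈko) (fi.ˈle) (nam.ˈtu:) (la.ˈru).
Foot heads (stressed positions): 2, 4, 6, 8.
End Rule Rightmost: primary stress on the rightmost head = syllable 8.
Secondary stress on 2, 4, 6: ki.ˌko.fi.ˌle.nam.ˌtu:.la.ˈru.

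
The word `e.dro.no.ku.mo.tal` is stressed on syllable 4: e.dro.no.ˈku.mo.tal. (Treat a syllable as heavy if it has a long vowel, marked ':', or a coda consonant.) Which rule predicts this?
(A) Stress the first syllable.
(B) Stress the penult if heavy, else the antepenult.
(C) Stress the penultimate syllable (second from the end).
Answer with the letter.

Rule A → syllable 1 (observed: 4).
Rule B → syllable 4 ✓.
Rule C → syllable 5 (observed: 4).

B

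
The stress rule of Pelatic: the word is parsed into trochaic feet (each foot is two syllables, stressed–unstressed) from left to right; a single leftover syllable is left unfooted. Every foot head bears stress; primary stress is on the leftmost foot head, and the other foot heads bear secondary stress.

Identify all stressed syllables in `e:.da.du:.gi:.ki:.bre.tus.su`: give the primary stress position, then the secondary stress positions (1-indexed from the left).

primary 1, secondary 3, 5, 7

Parse left to right into trochaic (ˈσσ) feet: (ˈe:.da) (ˈdu:.gi:) (ˈki:.bre) (ˈtus.su).
Foot heads (stressed positions): 1, 3, 5, 7.
End Rule Leftmost: primary stress on the leftmost head = syllable 1.
Secondary stress on 3, 5, 7: ˈe:.da.ˌdu:.gi:.ˌki:.bre.ˌtus.su.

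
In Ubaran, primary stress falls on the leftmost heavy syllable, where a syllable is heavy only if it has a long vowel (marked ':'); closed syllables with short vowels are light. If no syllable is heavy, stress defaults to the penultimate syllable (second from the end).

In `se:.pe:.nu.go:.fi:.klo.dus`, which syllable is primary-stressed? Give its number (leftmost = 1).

1

Weights: 1 se: H, 2 pe: H, 3 nu L, 4 go: H, 5 fi: H, 6 klo L, 7 dus L.
Heavy syllables in the domain: 1, 2, 4, 5. The leftmost is syllable 1 (se:).
Primary stress: syllable 1 → ˈse:.pe:.nu.go:.fi:.klo.dus.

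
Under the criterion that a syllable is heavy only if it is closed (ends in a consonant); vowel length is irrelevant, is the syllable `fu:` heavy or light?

light

`fu:`: long vowel, open (no coda). Open (no coda) → light.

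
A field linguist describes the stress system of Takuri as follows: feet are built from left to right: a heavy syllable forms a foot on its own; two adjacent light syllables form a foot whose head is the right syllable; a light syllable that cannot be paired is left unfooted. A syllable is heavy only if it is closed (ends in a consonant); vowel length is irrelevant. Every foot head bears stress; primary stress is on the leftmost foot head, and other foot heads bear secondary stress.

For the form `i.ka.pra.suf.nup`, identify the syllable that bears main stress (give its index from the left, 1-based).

2

Weights: 1 i L, 2 ka L, 3 pra L, 4 suf H, 5 nup H.
Parse left to right (heavy = foot alone; LL = one foot; stranded L unfooted): (i.ˈka) pra (ˈsuf) (ˈnup).
Foot heads: 2, 4, 5.
Primary stress on the leftmost head = syllable 2.
Primary stress: syllable 2 → i.ˈka.pra.suf.nup.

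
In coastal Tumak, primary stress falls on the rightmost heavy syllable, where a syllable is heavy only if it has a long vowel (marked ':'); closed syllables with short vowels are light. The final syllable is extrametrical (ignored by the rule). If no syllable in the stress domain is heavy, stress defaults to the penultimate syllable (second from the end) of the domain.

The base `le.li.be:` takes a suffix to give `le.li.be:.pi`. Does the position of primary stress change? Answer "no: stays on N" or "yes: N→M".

Base `le.li.be:` (3 syllables):
  The final syllable (3, be:) is extrametrical; the stress domain is syllables 1–2.
  Weights: 1 le L, 2 li L.
  No heavy syllable in the domain; default to the penultimate syllable (second from the end) of the domain = syllable 1.
  → primary stress on syllable 1.
Suffixed `le.li.be:.pi` (4 syllables):
  The final syllable (4, pi) is extrametrical; the stress domain is syllables 1–3.
  Weights: 1 le L, 2 li L, 3 be: H.
  Heavy syllables in the domain: 3. The rightmost is syllable 3 (be:).
  → primary stress on syllable 3.

yes: 1→3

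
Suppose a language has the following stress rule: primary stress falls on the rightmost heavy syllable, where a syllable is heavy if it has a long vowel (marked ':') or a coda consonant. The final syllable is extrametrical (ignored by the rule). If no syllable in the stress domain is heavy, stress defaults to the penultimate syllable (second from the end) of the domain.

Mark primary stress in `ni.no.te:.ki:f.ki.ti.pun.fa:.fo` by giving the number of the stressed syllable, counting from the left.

The final syllable (9, fo) is extrametrical; the stress domain is syllables 1–8.
Weights: 1 ni L, 2 no L, 3 te: H, 4 ki:f H, 5 ki L, 6 ti L, 7 pun H, 8 fa: H.
Heavy syllables in the domain: 3, 4, 7, 8. The rightmost is syllable 8 (fa:).
Primary stress: syllable 8 → ni.no.te:.ki:f.ki.ti.pun.ˈfa:.fo.

8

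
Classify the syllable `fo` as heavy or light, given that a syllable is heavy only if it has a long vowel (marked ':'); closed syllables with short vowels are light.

light

`fo`: short vowel, open (no coda). Short vowel → light.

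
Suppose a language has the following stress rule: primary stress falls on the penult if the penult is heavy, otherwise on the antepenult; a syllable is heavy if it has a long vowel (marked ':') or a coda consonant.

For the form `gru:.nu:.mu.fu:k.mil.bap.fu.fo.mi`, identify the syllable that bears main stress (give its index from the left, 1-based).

7

Weights: 7 fu L, 8 fo L, 9 mi L.
The penult (syllable 8, fo) is light, so stress falls on the antepenult (syllable 7, fu).
Primary stress: syllable 7 → gru:.nu:.mu.fu:k.mil.bap.ˈfu.fo.mi.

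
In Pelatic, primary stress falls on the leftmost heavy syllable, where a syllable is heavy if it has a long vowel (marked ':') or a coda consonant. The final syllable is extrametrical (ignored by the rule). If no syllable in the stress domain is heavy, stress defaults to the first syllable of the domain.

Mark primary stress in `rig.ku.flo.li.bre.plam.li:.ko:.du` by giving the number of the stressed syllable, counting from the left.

The final syllable (9, du) is extrametrical; the stress domain is syllables 1–8.
Weights: 1 rig H, 2 ku L, 3 flo L, 4 li L, 5 bre L, 6 plam H, 7 li: H, 8 ko: H.
Heavy syllables in the domain: 1, 6, 7, 8. The leftmost is syllable 1 (rig).
Primary stress: syllable 1 → ˈrig.ku.flo.li.bre.plam.li:.ko:.du.

1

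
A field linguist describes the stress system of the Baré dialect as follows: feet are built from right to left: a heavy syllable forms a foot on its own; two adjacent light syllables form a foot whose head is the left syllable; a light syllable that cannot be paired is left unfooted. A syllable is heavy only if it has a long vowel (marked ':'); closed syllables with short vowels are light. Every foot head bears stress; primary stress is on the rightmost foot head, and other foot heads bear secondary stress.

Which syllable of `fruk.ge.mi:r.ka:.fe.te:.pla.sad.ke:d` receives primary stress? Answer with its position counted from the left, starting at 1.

9

Weights: 1 fruk L, 2 ge L, 3 mi:r H, 4 ka: H, 5 fe L, 6 te: H, 7 pla L, 8 sad L, 9 ke:d H.
Parse right to left (heavy = foot alone; LL = one foot; stranded L unfooted): (ˈfruk.ge) (ˈmi:r) (ˈka:) fe (ˈte:) (ˈpla.sad) (ˈke:d).
Foot heads: 1, 3, 4, 6, 7, 9.
Primary stress on the rightmost head = syllable 9.
Primary stress: syllable 9 → fruk.ge.mi:r.ka:.fe.te:.pla.sad.ˈke:d.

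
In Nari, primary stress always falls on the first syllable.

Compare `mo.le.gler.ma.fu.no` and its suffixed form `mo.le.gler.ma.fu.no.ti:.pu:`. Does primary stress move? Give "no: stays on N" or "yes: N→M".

no: stays on 1

Base `mo.le.gler.ma.fu.no` (6 syllables):
  The word has 6 syllables; the first syllable is syllable 1 (mo).
  → primary stress on syllable 1.
Suffixed `mo.le.gler.ma.fu.no.ti:.pu:` (8 syllables):
  The word has 8 syllables; the first syllable is syllable 1 (mo).
  → primary stress on syllable 1.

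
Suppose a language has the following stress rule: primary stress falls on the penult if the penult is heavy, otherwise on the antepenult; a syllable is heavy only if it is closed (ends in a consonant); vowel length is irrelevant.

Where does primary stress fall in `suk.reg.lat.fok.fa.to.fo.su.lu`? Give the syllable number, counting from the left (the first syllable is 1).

7

Weights: 7 fo L, 8 su L, 9 lu L.
The penult (syllable 8, su) is light, so stress falls on the antepenult (syllable 7, fo).
Primary stress: syllable 7 → suk.reg.lat.fok.fa.to.ˈfo.su.lu.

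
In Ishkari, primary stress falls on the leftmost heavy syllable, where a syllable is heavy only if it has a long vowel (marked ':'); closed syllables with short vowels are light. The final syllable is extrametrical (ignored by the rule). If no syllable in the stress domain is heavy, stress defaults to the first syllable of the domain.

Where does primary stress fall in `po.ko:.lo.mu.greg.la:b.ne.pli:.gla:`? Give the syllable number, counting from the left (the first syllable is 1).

2

The final syllable (9, gla:) is extrametrical; the stress domain is syllables 1–8.
Weights: 1 po L, 2 ko: H, 3 lo L, 4 mu L, 5 greg L, 6 la:b H, 7 ne L, 8 pli: H.
Heavy syllables in the domain: 2, 6, 8. The leftmost is syllable 2 (ko:).
Primary stress: syllable 2 → po.ˈko:.lo.mu.greg.la:b.ne.pli:.gla:.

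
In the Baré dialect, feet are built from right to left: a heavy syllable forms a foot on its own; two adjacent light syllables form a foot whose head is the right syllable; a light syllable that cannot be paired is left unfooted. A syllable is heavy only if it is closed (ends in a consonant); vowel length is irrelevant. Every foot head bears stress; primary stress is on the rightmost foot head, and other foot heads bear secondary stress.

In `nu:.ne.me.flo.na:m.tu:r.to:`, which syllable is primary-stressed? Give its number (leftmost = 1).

Weights: 1 nu: L, 2 ne L, 3 me L, 4 flo L, 5 na:m H, 6 tu:r H, 7 to: L.
Parse right to left (heavy = foot alone; LL = one foot; stranded L unfooted): (nu:.ˈne) (me.ˈflo) (ˈna:m) (ˈtu:r) to:.
Foot heads: 2, 4, 5, 6.
Primary stress on the rightmost head = syllable 6.
Primary stress: syllable 6 → nu:.ne.me.flo.na:m.ˈtu:r.to:.

6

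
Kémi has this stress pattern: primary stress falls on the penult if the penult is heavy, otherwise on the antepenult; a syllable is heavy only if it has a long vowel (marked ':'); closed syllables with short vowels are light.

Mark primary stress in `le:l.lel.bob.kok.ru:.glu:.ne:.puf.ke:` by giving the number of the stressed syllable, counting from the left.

7

Weights: 7 ne: H, 8 puf L, 9 ke: H.
The penult (syllable 8, puf) is light, so stress falls on the antepenult (syllable 7, ne:).
Primary stress: syllable 7 → le:l.lel.bob.kok.ru:.glu:.ˈne:.puf.ke:.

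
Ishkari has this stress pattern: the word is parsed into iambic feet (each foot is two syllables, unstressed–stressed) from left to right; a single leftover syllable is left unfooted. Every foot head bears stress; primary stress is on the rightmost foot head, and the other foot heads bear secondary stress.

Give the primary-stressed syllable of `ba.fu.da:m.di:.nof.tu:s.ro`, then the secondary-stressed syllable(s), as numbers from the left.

Parse left to right into iambic (σˈσ) feet: (ba.ˈfu) (da:m.ˈdi:) (nof.ˈtu:s) ro. Syllable 7 is left unfooted.
Foot heads (stressed positions): 2, 4, 6.
End Rule Rightmost: primary stress on the rightmost head = syllable 6.
Secondary stress on 2, 4: ba.ˌfu.da:m.ˌdi:.nof.ˈtu:s.ro.

primary 6, secondary 2, 4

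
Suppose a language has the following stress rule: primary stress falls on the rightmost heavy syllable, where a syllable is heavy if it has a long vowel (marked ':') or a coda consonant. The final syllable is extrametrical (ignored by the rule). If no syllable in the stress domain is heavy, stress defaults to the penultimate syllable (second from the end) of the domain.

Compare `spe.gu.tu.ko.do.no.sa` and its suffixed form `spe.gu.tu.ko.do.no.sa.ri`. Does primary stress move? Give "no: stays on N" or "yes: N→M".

Base `spe.gu.tu.ko.do.no.sa` (7 syllables):
  The final syllable (7, sa) is extrametrical; the stress domain is syllables 1–6.
  Weights: 1 spe L, 2 gu L, 3 tu L, 4 ko L, 5 do L, 6 no L.
  No heavy syllable in the domain; default to the penultimate syllable (second from the end) of the domain = syllable 5.
  → primary stress on syllable 5.
Suffixed `spe.gu.tu.ko.do.no.sa.ri` (8 syllables):
  The final syllable (8, ri) is extrametrical; the stress domain is syllables 1–7.
  Weights: 1 spe L, 2 gu L, 3 tu L, 4 ko L, 5 do L, 6 no L, 7 sa L.
  No heavy syllable in the domain; default to the penultimate syllable (second from the end) of the domain = syllable 6.
  → primary stress on syllable 6.

yes: 5→6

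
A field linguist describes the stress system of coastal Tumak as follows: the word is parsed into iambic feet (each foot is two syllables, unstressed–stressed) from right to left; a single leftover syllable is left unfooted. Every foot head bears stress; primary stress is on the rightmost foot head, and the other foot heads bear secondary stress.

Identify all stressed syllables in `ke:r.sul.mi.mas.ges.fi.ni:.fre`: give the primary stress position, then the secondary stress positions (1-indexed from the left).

Parse right to left into iambic (σˈσ) feet: (ke:r.ˈsul) (mi.ˈmas) (ges.ˈfi) (ni:.ˈfre).
Foot heads (stressed positions): 2, 4, 6, 8.
End Rule Rightmost: primary stress on the rightmost head = syllable 8.
Secondary stress on 2, 4, 6: ke:r.ˌsul.mi.ˌmas.ges.ˌfi.ni:.ˈfre.

primary 8, secondary 2, 4, 6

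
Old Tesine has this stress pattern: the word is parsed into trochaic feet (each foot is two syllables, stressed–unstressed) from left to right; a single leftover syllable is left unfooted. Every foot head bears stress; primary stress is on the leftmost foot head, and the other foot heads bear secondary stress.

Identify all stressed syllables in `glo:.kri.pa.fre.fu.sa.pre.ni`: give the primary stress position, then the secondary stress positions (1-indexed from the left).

Parse left to right into trochaic (ˈσσ) feet: (ˈglo:.kri) (ˈpa.fre) (ˈfu.sa) (ˈpre.ni).
Foot heads (stressed positions): 1, 3, 5, 7.
End Rule Leftmost: primary stress on the leftmost head = syllable 1.
Secondary stress on 3, 5, 7: ˈglo:.kri.ˌpa.fre.ˌfu.sa.ˌpre.ni.

primary 1, secondary 3, 5, 7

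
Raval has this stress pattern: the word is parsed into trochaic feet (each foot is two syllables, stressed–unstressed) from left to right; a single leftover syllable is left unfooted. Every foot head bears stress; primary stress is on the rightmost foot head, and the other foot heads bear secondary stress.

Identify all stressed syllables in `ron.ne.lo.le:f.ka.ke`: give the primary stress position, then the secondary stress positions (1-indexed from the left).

primary 5, secondary 1, 3

Parse left to right into trochaic (ˈσσ) feet: (ˈron.ne) (ˈlo.le:f) (ˈka.ke).
Foot heads (stressed positions): 1, 3, 5.
End Rule Rightmost: primary stress on the rightmost head = syllable 5.
Secondary stress on 1, 3: ˌron.ne.ˌlo.le:f.ˈka.ke.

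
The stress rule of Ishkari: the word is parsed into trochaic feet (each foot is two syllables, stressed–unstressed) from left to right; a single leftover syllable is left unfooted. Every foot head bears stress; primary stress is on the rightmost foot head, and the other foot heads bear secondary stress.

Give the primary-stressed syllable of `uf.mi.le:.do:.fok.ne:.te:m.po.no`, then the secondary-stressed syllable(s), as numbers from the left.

Parse left to right into trochaic (ˈσσ) feet: (ˈuf.mi) (ˈle:.do:) (ˈfok.ne:) (ˈte:m.po) no. Syllable 9 is left unfooted.
Foot heads (stressed positions): 1, 3, 5, 7.
End Rule Rightmost: primary stress on the rightmost head = syllable 7.
Secondary stress on 1, 3, 5: ˌuf.mi.ˌle:.do:.ˌfok.ne:.ˈte:m.po.no.

primary 7, secondary 1, 3, 5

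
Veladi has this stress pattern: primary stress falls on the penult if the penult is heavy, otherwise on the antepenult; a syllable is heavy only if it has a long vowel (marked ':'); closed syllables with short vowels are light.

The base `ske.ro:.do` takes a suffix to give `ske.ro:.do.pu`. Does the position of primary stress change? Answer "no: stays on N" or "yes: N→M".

Base `ske.ro:.do` (3 syllables):
  Weights: 1 ske L, 2 ro: H, 3 do L.
  The penult (syllable 2, ro:) is heavy, so it takes stress.
  → primary stress on syllable 2.
Suffixed `ske.ro:.do.pu` (4 syllables):
  Weights: 2 ro: H, 3 do L, 4 pu L.
  The penult (syllable 3, do) is light, so stress falls on the antepenult (syllable 2, ro:).
  → primary stress on syllable 2.

no: stays on 2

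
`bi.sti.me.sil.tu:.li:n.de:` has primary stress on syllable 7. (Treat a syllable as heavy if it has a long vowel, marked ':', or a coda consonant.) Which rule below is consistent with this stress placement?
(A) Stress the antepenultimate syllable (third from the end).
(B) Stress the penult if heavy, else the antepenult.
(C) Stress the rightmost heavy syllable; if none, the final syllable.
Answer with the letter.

Rule A → syllable 5 (observed: 7).
Rule B → syllable 6 (observed: 7).
Rule C → syllable 7 ✓.

C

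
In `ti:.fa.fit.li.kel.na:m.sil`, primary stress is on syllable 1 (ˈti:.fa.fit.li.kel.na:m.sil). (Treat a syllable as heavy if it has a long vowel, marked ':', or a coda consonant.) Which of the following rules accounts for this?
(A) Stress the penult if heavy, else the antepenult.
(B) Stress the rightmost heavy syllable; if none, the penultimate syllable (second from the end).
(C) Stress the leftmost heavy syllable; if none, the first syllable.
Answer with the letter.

C

Rule A → syllable 6 (observed: 1).
Rule B → syllable 7 (observed: 1).
Rule C → syllable 1 ✓.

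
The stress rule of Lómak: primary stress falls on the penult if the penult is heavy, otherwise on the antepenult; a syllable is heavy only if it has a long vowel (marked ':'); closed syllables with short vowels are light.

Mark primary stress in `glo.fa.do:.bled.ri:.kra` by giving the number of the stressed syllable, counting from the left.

Weights: 4 bled L, 5 ri: H, 6 kra L.
The penult (syllable 5, ri:) is heavy, so it takes stress.
Primary stress: syllable 5 → glo.fa.do:.bled.ˈri:.kra.

5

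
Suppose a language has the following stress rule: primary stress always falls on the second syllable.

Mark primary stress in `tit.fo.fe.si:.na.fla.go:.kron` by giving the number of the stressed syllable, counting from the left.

2

The word has 8 syllables; the second syllable is syllable 2 (fo).
Primary stress: syllable 2 → tit.ˈfo.fe.si:.na.fla.go:.kron.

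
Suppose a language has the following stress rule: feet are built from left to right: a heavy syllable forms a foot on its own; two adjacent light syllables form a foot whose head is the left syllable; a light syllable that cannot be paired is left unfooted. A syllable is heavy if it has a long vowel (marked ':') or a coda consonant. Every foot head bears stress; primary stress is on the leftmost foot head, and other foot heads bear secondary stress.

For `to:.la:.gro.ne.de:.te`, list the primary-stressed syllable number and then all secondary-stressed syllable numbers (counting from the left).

Weights: 1 to: H, 2 la: H, 3 gro L, 4 ne L, 5 de: H, 6 te L.
Parse left to right (heavy = foot alone; LL = one foot; stranded L unfooted): (ˈto:) (ˈla:) (ˈgro.ne) (ˈde:) te.
Foot heads: 1, 2, 3, 5.
Primary stress on the leftmost head = syllable 1.
Secondary stress on 2, 3, 5: ˈto:.ˌla:.ˌgro.ne.ˌde:.te.

primary 1, secondary 2, 3, 5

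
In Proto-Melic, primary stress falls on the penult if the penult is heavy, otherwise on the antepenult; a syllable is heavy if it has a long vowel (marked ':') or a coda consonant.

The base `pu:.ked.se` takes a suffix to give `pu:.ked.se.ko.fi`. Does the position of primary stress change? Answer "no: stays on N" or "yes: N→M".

yes: 2→3

Base `pu:.ked.se` (3 syllables):
  Weights: 1 pu: H, 2 ked H, 3 se L.
  The penult (syllable 2, ked) is heavy, so it takes stress.
  → primary stress on syllable 2.
Suffixed `pu:.ked.se.ko.fi` (5 syllables):
  Weights: 3 se L, 4 ko L, 5 fi L.
  The penult (syllable 4, ko) is light, so stress falls on the antepenult (syllable 3, se).
  → primary stress on syllable 3.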